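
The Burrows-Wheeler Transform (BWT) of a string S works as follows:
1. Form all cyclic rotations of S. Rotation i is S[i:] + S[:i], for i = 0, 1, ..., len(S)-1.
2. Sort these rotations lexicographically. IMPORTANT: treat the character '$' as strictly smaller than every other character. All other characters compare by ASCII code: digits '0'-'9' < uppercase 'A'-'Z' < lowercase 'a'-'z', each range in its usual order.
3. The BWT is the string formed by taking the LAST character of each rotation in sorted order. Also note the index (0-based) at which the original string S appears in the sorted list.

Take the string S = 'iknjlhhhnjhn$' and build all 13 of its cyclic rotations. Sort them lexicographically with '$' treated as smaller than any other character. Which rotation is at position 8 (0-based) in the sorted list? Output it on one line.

All 13 rotations (rotation i = S[i:]+S[:i]):
  rot[0] = iknjlhhhnjhn$
  rot[1] = knjlhhhnjhn$i
  rot[2] = njlhhhnjhn$ik
  rot[3] = jlhhhnjhn$ikn
  rot[4] = lhhhnjhn$iknj
  rot[5] = hhhnjhn$iknjl
  rot[6] = hhnjhn$iknjlh
  rot[7] = hnjhn$iknjlhh
  rot[8] = njhn$iknjlhhh
  rot[9] = jhn$iknjlhhhn
  rot[10] = hn$iknjlhhhnj
  rot[11] = n$iknjlhhhnjh
  rot[12] = $iknjlhhhnjhn
Sorted (with $ < everything):
  sorted[0] = $iknjlhhhnjhn
  sorted[1] = hhhnjhn$iknjl
  sorted[2] = hhnjhn$iknjlh
  sorted[3] = hn$iknjlhhhnj
  sorted[4] = hnjhn$iknjlhh
  sorted[5] = iknjlhhhnjhn$
  sorted[6] = jhn$iknjlhhhn
  sorted[7] = jlhhhnjhn$ikn
  sorted[8] = knjlhhhnjhn$i
  sorted[9] = lhhhnjhn$iknj
  sorted[10] = n$iknjlhhhnjh
  sorted[11] = njhn$iknjlhhh
  sorted[12] = njlhhhnjhn$ik
sorted[8] = knjlhhhnjhn$i

Answer: knjlhhhnjhn$i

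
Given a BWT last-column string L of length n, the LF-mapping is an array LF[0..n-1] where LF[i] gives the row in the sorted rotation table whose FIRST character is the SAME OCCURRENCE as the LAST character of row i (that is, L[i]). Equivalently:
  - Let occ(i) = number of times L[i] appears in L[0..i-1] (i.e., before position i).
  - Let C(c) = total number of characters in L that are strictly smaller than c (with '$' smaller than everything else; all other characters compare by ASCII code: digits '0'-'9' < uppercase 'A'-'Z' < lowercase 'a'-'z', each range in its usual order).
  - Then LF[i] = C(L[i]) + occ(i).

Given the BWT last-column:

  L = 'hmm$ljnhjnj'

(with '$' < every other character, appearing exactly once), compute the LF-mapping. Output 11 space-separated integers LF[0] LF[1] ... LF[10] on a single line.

Char counts: '$':1, 'h':2, 'j':3, 'l':1, 'm':2, 'n':2
C (first-col start): C('$')=0, C('h')=1, C('j')=3, C('l')=6, C('m')=7, C('n')=9
L[0]='h': occ=0, LF[0]=C('h')+0=1+0=1
L[1]='m': occ=0, LF[1]=C('m')+0=7+0=7
L[2]='m': occ=1, LF[2]=C('m')+1=7+1=8
L[3]='$': occ=0, LF[3]=C('$')+0=0+0=0
L[4]='l': occ=0, LF[4]=C('l')+0=6+0=6
L[5]='j': occ=0, LF[5]=C('j')+0=3+0=3
L[6]='n': occ=0, LF[6]=C('n')+0=9+0=9
L[7]='h': occ=1, LF[7]=C('h')+1=1+1=2
L[8]='j': occ=1, LF[8]=C('j')+1=3+1=4
L[9]='n': occ=1, LF[9]=C('n')+1=9+1=10
L[10]='j': occ=2, LF[10]=C('j')+2=3+2=5

Answer: 1 7 8 0 6 3 9 2 4 10 5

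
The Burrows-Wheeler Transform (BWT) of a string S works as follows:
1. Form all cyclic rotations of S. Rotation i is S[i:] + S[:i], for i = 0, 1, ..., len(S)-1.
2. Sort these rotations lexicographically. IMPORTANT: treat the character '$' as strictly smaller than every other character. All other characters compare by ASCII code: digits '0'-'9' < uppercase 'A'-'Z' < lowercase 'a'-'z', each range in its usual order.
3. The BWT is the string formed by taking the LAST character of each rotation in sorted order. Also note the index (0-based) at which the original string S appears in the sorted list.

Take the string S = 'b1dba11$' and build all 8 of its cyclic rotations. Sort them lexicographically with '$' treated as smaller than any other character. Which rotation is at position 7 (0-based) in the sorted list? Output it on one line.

Answer: dba11$b1

Derivation:
All 8 rotations (rotation i = S[i:]+S[:i]):
  rot[0] = b1dba11$
  rot[1] = 1dba11$b
  rot[2] = dba11$b1
  rot[3] = ba11$b1d
  rot[4] = a11$b1db
  rot[5] = 11$b1dba
  rot[6] = 1$b1dba1
  rot[7] = $b1dba11
Sorted (with $ < everything):
  sorted[0] = $b1dba11
  sorted[1] = 1$b1dba1
  sorted[2] = 11$b1dba
  sorted[3] = 1dba11$b
  sorted[4] = a11$b1db
  sorted[5] = b1dba11$
  sorted[6] = ba11$b1d
  sorted[7] = dba11$b1
sorted[7] = dba11$b1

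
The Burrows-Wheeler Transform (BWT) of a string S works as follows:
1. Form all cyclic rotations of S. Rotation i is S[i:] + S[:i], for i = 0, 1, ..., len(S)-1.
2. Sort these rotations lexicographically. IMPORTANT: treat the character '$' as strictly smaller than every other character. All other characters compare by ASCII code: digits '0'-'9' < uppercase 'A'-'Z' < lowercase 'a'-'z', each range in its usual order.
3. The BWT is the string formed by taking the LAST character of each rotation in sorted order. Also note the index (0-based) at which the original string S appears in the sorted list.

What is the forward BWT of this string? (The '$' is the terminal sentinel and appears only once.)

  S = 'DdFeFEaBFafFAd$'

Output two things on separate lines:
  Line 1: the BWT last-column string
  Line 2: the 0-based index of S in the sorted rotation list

All 15 rotations (rotation i = S[i:]+S[:i]):
  rot[0] = DdFeFEaBFafFAd$
  rot[1] = dFeFEaBFafFAd$D
  rot[2] = FeFEaBFafFAd$Dd
  rot[3] = eFEaBFafFAd$DdF
  rot[4] = FEaBFafFAd$DdFe
  rot[5] = EaBFafFAd$DdFeF
  rot[6] = aBFafFAd$DdFeFE
  rot[7] = BFafFAd$DdFeFEa
  rot[8] = FafFAd$DdFeFEaB
  rot[9] = afFAd$DdFeFEaBF
  rot[10] = fFAd$DdFeFEaBFa
  rot[11] = FAd$DdFeFEaBFaf
  rot[12] = Ad$DdFeFEaBFafF
  rot[13] = d$DdFeFEaBFafFA
  rot[14] = $DdFeFEaBFafFAd
Sorted (with $ < everything):
  sorted[0] = $DdFeFEaBFafFAd  (last char: 'd')
  sorted[1] = Ad$DdFeFEaBFafF  (last char: 'F')
  sorted[2] = BFafFAd$DdFeFEa  (last char: 'a')
  sorted[3] = DdFeFEaBFafFAd$  (last char: '$')
  sorted[4] = EaBFafFAd$DdFeF  (last char: 'F')
  sorted[5] = FAd$DdFeFEaBFaf  (last char: 'f')
  sorted[6] = FEaBFafFAd$DdFe  (last char: 'e')
  sorted[7] = FafFAd$DdFeFEaB  (last char: 'B')
  sorted[8] = FeFEaBFafFAd$Dd  (last char: 'd')
  sorted[9] = aBFafFAd$DdFeFE  (last char: 'E')
  sorted[10] = afFAd$DdFeFEaBF  (last char: 'F')
  sorted[11] = d$DdFeFEaBFafFA  (last char: 'A')
  sorted[12] = dFeFEaBFafFAd$D  (last char: 'D')
  sorted[13] = eFEaBFafFAd$DdF  (last char: 'F')
  sorted[14] = fFAd$DdFeFEaBFa  (last char: 'a')
Last column: dFa$FfeBdEFADFa
Original string S is at sorted index 3

Answer: dFa$FfeBdEFADFa
3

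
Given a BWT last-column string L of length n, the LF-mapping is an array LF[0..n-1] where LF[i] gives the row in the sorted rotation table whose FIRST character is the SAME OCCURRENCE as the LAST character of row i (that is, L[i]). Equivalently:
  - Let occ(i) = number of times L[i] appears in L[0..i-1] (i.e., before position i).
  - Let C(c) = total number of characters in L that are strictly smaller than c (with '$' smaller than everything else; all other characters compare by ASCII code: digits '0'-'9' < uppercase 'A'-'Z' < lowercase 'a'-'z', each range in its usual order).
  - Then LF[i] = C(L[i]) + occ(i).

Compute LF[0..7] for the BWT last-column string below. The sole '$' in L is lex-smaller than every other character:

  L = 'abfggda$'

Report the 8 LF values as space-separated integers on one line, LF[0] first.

Answer: 1 3 5 6 7 4 2 0

Derivation:
Char counts: '$':1, 'a':2, 'b':1, 'd':1, 'f':1, 'g':2
C (first-col start): C('$')=0, C('a')=1, C('b')=3, C('d')=4, C('f')=5, C('g')=6
L[0]='a': occ=0, LF[0]=C('a')+0=1+0=1
L[1]='b': occ=0, LF[1]=C('b')+0=3+0=3
L[2]='f': occ=0, LF[2]=C('f')+0=5+0=5
L[3]='g': occ=0, LF[3]=C('g')+0=6+0=6
L[4]='g': occ=1, LF[4]=C('g')+1=6+1=7
L[5]='d': occ=0, LF[5]=C('d')+0=4+0=4
L[6]='a': occ=1, LF[6]=C('a')+1=1+1=2
L[7]='$': occ=0, LF[7]=C('$')+0=0+0=0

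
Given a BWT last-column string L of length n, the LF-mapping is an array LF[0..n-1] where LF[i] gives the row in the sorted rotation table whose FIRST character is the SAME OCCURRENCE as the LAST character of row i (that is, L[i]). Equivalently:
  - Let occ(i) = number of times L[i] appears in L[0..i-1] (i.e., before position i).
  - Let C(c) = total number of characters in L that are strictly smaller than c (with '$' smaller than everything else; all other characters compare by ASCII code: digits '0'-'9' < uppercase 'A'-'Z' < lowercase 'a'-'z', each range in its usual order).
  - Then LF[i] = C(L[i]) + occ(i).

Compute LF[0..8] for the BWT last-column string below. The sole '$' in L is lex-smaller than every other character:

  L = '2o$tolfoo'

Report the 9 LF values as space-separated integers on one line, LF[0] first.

Answer: 1 4 0 8 5 3 2 6 7

Derivation:
Char counts: '$':1, '2':1, 'f':1, 'l':1, 'o':4, 't':1
C (first-col start): C('$')=0, C('2')=1, C('f')=2, C('l')=3, C('o')=4, C('t')=8
L[0]='2': occ=0, LF[0]=C('2')+0=1+0=1
L[1]='o': occ=0, LF[1]=C('o')+0=4+0=4
L[2]='$': occ=0, LF[2]=C('$')+0=0+0=0
L[3]='t': occ=0, LF[3]=C('t')+0=8+0=8
L[4]='o': occ=1, LF[4]=C('o')+1=4+1=5
L[5]='l': occ=0, LF[5]=C('l')+0=3+0=3
L[6]='f': occ=0, LF[6]=C('f')+0=2+0=2
L[7]='o': occ=2, LF[7]=C('o')+2=4+2=6
L[8]='o': occ=3, LF[8]=C('o')+3=4+3=7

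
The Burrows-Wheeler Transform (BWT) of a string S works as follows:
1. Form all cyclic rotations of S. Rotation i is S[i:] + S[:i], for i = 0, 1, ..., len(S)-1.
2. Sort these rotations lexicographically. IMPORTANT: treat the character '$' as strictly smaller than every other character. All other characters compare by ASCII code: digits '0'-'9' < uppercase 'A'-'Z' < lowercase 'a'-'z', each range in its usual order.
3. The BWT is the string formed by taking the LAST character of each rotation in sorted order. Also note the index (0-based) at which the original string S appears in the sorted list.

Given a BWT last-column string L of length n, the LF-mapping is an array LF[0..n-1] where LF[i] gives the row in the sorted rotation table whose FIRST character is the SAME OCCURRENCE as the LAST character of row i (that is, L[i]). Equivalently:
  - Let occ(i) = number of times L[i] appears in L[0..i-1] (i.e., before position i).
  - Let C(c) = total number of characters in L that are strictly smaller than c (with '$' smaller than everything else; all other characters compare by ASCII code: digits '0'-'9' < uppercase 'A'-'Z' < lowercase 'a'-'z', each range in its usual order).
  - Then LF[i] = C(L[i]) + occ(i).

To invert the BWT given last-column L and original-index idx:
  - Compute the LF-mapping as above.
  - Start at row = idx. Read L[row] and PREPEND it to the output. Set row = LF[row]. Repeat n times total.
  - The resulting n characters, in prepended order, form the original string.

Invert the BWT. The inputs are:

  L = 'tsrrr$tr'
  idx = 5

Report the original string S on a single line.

LF mapping: 6 5 1 2 3 0 7 4
Walk LF starting at row 5, prepending L[row]:
  step 1: row=5, L[5]='$', prepend. Next row=LF[5]=0
  step 2: row=0, L[0]='t', prepend. Next row=LF[0]=6
  step 3: row=6, L[6]='t', prepend. Next row=LF[6]=7
  step 4: row=7, L[7]='r', prepend. Next row=LF[7]=4
  step 5: row=4, L[4]='r', prepend. Next row=LF[4]=3
  step 6: row=3, L[3]='r', prepend. Next row=LF[3]=2
  step 7: row=2, L[2]='r', prepend. Next row=LF[2]=1
  step 8: row=1, L[1]='s', prepend. Next row=LF[1]=5
Reversed output: srrrrtt$

Answer: srrrrtt$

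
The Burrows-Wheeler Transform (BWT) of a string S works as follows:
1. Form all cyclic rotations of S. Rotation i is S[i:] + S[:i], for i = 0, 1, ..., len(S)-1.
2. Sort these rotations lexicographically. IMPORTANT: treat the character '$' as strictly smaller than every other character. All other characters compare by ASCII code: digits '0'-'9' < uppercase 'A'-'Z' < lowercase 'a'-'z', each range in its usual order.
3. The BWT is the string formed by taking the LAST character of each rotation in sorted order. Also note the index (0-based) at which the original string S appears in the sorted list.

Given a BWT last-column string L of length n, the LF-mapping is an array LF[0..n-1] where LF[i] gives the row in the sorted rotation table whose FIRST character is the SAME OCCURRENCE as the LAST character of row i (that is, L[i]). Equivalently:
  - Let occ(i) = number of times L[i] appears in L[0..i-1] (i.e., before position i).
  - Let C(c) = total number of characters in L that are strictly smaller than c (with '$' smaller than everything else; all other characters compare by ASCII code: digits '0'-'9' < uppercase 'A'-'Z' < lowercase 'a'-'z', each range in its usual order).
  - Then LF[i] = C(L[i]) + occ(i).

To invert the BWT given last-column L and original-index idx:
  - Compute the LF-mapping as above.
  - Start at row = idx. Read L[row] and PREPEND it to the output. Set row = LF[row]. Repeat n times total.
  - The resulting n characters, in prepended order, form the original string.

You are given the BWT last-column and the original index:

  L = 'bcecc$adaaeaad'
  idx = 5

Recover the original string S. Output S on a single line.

LF mapping: 6 7 12 8 9 0 1 10 2 3 13 4 5 11
Walk LF starting at row 5, prepending L[row]:
  step 1: row=5, L[5]='$', prepend. Next row=LF[5]=0
  step 2: row=0, L[0]='b', prepend. Next row=LF[0]=6
  step 3: row=6, L[6]='a', prepend. Next row=LF[6]=1
  step 4: row=1, L[1]='c', prepend. Next row=LF[1]=7
  step 5: row=7, L[7]='d', prepend. Next row=LF[7]=10
  step 6: row=10, L[10]='e', prepend. Next row=LF[10]=13
  step 7: row=13, L[13]='d', prepend. Next row=LF[13]=11
  step 8: row=11, L[11]='a', prepend. Next row=LF[11]=4
  step 9: row=4, L[4]='c', prepend. Next row=LF[4]=9
  step 10: row=9, L[9]='a', prepend. Next row=LF[9]=3
  step 11: row=3, L[3]='c', prepend. Next row=LF[3]=8
  step 12: row=8, L[8]='a', prepend. Next row=LF[8]=2
  step 13: row=2, L[2]='e', prepend. Next row=LF[2]=12
  step 14: row=12, L[12]='a', prepend. Next row=LF[12]=5
Reversed output: aeacacadedcab$

Answer: aeacacadedcab$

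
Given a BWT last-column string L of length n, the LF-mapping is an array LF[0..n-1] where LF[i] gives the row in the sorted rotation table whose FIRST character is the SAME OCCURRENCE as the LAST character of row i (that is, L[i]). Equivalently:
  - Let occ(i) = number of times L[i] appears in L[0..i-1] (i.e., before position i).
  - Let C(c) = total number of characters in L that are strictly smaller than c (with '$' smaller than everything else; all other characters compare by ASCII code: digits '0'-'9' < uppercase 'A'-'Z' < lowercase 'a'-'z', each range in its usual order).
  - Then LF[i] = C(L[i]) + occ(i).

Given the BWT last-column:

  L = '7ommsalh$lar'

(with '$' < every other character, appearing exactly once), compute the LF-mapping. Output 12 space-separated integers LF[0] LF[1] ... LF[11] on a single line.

Answer: 1 9 7 8 11 2 5 4 0 6 3 10

Derivation:
Char counts: '$':1, '7':1, 'a':2, 'h':1, 'l':2, 'm':2, 'o':1, 'r':1, 's':1
C (first-col start): C('$')=0, C('7')=1, C('a')=2, C('h')=4, C('l')=5, C('m')=7, C('o')=9, C('r')=10, C('s')=11
L[0]='7': occ=0, LF[0]=C('7')+0=1+0=1
L[1]='o': occ=0, LF[1]=C('o')+0=9+0=9
L[2]='m': occ=0, LF[2]=C('m')+0=7+0=7
L[3]='m': occ=1, LF[3]=C('m')+1=7+1=8
L[4]='s': occ=0, LF[4]=C('s')+0=11+0=11
L[5]='a': occ=0, LF[5]=C('a')+0=2+0=2
L[6]='l': occ=0, LF[6]=C('l')+0=5+0=5
L[7]='h': occ=0, LF[7]=C('h')+0=4+0=4
L[8]='$': occ=0, LF[8]=C('$')+0=0+0=0
L[9]='l': occ=1, LF[9]=C('l')+1=5+1=6
L[10]='a': occ=1, LF[10]=C('a')+1=2+1=3
L[11]='r': occ=0, LF[11]=C('r')+0=10+0=10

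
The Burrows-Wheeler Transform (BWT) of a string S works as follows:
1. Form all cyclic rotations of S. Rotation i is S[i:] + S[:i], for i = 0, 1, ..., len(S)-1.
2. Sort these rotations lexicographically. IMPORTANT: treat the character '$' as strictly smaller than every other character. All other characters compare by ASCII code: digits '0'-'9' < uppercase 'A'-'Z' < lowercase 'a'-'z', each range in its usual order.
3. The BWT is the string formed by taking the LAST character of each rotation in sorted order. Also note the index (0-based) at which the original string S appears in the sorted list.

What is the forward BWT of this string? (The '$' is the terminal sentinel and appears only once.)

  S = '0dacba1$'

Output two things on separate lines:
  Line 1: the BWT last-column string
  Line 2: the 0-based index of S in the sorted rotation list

Answer: 1$abdca0
1

Derivation:
All 8 rotations (rotation i = S[i:]+S[:i]):
  rot[0] = 0dacba1$
  rot[1] = dacba1$0
  rot[2] = acba1$0d
  rot[3] = cba1$0da
  rot[4] = ba1$0dac
  rot[5] = a1$0dacb
  rot[6] = 1$0dacba
  rot[7] = $0dacba1
Sorted (with $ < everything):
  sorted[0] = $0dacba1  (last char: '1')
  sorted[1] = 0dacba1$  (last char: '$')
  sorted[2] = 1$0dacba  (last char: 'a')
  sorted[3] = a1$0dacb  (last char: 'b')
  sorted[4] = acba1$0d  (last char: 'd')
  sorted[5] = ba1$0dac  (last char: 'c')
  sorted[6] = cba1$0da  (last char: 'a')
  sorted[7] = dacba1$0  (last char: '0')
Last column: 1$abdca0
Original string S is at sorted index 1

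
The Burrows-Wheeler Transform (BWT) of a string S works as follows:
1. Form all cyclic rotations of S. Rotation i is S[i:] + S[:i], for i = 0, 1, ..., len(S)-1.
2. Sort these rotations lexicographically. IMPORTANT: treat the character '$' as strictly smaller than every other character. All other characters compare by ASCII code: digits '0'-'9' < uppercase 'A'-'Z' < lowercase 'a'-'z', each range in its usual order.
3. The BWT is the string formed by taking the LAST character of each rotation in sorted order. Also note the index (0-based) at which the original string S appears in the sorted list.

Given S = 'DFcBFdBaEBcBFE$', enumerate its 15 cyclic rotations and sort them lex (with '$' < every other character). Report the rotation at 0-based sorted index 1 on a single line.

Answer: BFE$DFcBFdBaEBc

Derivation:
All 15 rotations (rotation i = S[i:]+S[:i]):
  rot[0] = DFcBFdBaEBcBFE$
  rot[1] = FcBFdBaEBcBFE$D
  rot[2] = cBFdBaEBcBFE$DF
  rot[3] = BFdBaEBcBFE$DFc
  rot[4] = FdBaEBcBFE$DFcB
  rot[5] = dBaEBcBFE$DFcBF
  rot[6] = BaEBcBFE$DFcBFd
  rot[7] = aEBcBFE$DFcBFdB
  rot[8] = EBcBFE$DFcBFdBa
  rot[9] = BcBFE$DFcBFdBaE
  rot[10] = cBFE$DFcBFdBaEB
  rot[11] = BFE$DFcBFdBaEBc
  rot[12] = FE$DFcBFdBaEBcB
  rot[13] = E$DFcBFdBaEBcBF
  rot[14] = $DFcBFdBaEBcBFE
Sorted (with $ < everything):
  sorted[0] = $DFcBFdBaEBcBFE
  sorted[1] = BFE$DFcBFdBaEBc
  sorted[2] = BFdBaEBcBFE$DFc
  sorted[3] = BaEBcBFE$DFcBFd
  sorted[4] = BcBFE$DFcBFdBaE
  sorted[5] = DFcBFdBaEBcBFE$
  sorted[6] = E$DFcBFdBaEBcBF
  sorted[7] = EBcBFE$DFcBFdBa
  sorted[8] = FE$DFcBFdBaEBcB
  sorted[9] = FcBFdBaEBcBFE$D
  sorted[10] = FdBaEBcBFE$DFcB
  sorted[11] = aEBcBFE$DFcBFdB
  sorted[12] = cBFE$DFcBFdBaEB
  sorted[13] = cBFdBaEBcBFE$DF
  sorted[14] = dBaEBcBFE$DFcBF
sorted[1] = BFE$DFcBFdBaEBc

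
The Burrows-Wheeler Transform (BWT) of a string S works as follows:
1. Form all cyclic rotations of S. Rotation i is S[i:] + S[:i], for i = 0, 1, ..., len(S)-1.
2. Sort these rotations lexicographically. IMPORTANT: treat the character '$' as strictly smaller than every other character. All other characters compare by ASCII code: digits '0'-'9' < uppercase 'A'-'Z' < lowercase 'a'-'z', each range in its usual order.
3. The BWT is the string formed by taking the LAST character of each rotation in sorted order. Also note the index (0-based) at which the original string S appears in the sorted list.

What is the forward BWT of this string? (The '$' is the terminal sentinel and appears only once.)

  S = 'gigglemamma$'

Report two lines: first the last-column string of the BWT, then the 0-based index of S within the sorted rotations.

Answer: ammli$gggmea
5

Derivation:
All 12 rotations (rotation i = S[i:]+S[:i]):
  rot[0] = gigglemamma$
  rot[1] = igglemamma$g
  rot[2] = gglemamma$gi
  rot[3] = glemamma$gig
  rot[4] = lemamma$gigg
  rot[5] = emamma$giggl
  rot[6] = mamma$giggle
  rot[7] = amma$gigglem
  rot[8] = mma$gigglema
  rot[9] = ma$gigglemam
  rot[10] = a$gigglemamm
  rot[11] = $gigglemamma
Sorted (with $ < everything):
  sorted[0] = $gigglemamma  (last char: 'a')
  sorted[1] = a$gigglemamm  (last char: 'm')
  sorted[2] = amma$gigglem  (last char: 'm')
  sorted[3] = emamma$giggl  (last char: 'l')
  sorted[4] = gglemamma$gi  (last char: 'i')
  sorted[5] = gigglemamma$  (last char: '$')
  sorted[6] = glemamma$gig  (last char: 'g')
  sorted[7] = igglemamma$g  (last char: 'g')
  sorted[8] = lemamma$gigg  (last char: 'g')
  sorted[9] = ma$gigglemam  (last char: 'm')
  sorted[10] = mamma$giggle  (last char: 'e')
  sorted[11] = mma$gigglema  (last char: 'a')
Last column: ammli$gggmea
Original string S is at sorted index 5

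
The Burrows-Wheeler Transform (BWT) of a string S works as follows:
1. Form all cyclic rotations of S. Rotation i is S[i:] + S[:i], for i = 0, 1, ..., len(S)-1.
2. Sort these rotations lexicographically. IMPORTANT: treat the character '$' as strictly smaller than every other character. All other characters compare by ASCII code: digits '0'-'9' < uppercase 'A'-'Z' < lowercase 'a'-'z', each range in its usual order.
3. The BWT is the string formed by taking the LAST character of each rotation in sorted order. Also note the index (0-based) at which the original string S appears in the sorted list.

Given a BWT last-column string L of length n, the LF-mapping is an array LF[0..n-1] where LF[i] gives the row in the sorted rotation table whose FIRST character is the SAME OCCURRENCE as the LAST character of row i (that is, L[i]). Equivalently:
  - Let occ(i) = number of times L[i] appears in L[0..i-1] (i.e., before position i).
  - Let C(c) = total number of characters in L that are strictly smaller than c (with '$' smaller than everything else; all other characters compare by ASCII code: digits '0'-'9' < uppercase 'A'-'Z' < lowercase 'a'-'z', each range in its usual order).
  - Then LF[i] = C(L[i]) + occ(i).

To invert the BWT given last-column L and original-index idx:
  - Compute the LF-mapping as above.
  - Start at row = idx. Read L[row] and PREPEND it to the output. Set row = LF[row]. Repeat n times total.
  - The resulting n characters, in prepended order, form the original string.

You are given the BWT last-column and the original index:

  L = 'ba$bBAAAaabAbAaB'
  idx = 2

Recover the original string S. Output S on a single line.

Answer: ABAabaaaAAbABbb$

Derivation:
LF mapping: 12 8 0 13 6 1 2 3 9 10 14 4 15 5 11 7
Walk LF starting at row 2, prepending L[row]:
  step 1: row=2, L[2]='$', prepend. Next row=LF[2]=0
  step 2: row=0, L[0]='b', prepend. Next row=LF[0]=12
  step 3: row=12, L[12]='b', prepend. Next row=LF[12]=15
  step 4: row=15, L[15]='B', prepend. Next row=LF[15]=7
  step 5: row=7, L[7]='A', prepend. Next row=LF[7]=3
  step 6: row=3, L[3]='b', prepend. Next row=LF[3]=13
  step 7: row=13, L[13]='A', prepend. Next row=LF[13]=5
  step 8: row=5, L[5]='A', prepend. Next row=LF[5]=1
  step 9: row=1, L[1]='a', prepend. Next row=LF[1]=8
  step 10: row=8, L[8]='a', prepend. Next row=LF[8]=9
  step 11: row=9, L[9]='a', prepend. Next row=LF[9]=10
  step 12: row=10, L[10]='b', prepend. Next row=LF[10]=14
  step 13: row=14, L[14]='a', prepend. Next row=LF[14]=11
  step 14: row=11, L[11]='A', prepend. Next row=LF[11]=4
  step 15: row=4, L[4]='B', prepend. Next row=LF[4]=6
  step 16: row=6, L[6]='A', prepend. Next row=LF[6]=2
Reversed output: ABAabaaaAAbABbb$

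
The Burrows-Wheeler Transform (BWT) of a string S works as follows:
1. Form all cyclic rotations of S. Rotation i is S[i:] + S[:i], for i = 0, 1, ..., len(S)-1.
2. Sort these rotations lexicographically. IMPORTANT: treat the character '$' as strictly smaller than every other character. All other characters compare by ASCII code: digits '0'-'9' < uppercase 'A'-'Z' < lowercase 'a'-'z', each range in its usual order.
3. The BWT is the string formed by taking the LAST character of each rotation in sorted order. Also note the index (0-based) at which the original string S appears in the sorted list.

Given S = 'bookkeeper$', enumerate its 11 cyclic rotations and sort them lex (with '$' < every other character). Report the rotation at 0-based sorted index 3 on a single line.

All 11 rotations (rotation i = S[i:]+S[:i]):
  rot[0] = bookkeeper$
  rot[1] = ookkeeper$b
  rot[2] = okkeeper$bo
  rot[3] = kkeeper$boo
  rot[4] = keeper$book
  rot[5] = eeper$bookk
  rot[6] = eper$bookke
  rot[7] = per$bookkee
  rot[8] = er$bookkeep
  rot[9] = r$bookkeepe
  rot[10] = $bookkeeper
Sorted (with $ < everything):
  sorted[0] = $bookkeeper
  sorted[1] = bookkeeper$
  sorted[2] = eeper$bookk
  sorted[3] = eper$bookke
  sorted[4] = er$bookkeep
  sorted[5] = keeper$book
  sorted[6] = kkeeper$boo
  sorted[7] = okkeeper$bo
  sorted[8] = ookkeeper$b
  sorted[9] = per$bookkee
  sorted[10] = r$bookkeepe
sorted[3] = eper$bookke

Answer: eper$bookke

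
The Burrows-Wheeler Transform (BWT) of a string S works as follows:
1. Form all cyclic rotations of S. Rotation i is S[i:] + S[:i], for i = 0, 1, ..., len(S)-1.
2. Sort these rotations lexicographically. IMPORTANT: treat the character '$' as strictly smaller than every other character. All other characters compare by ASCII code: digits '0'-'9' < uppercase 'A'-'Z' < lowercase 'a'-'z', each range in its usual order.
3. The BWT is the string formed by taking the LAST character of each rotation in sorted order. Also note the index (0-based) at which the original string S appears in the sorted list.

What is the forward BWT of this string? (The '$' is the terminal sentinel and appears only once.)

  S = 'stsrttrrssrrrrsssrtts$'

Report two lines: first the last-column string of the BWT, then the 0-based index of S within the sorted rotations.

All 22 rotations (rotation i = S[i:]+S[:i]):
  rot[0] = stsrttrrssrrrrsssrtts$
  rot[1] = tsrttrrssrrrrsssrtts$s
  rot[2] = srttrrssrrrrsssrtts$st
  rot[3] = rttrrssrrrrsssrtts$sts
  rot[4] = ttrrssrrrrsssrtts$stsr
  rot[5] = trrssrrrrsssrtts$stsrt
  rot[6] = rrssrrrrsssrtts$stsrtt
  rot[7] = rssrrrrsssrtts$stsrttr
  rot[8] = ssrrrrsssrtts$stsrttrr
  rot[9] = srrrrsssrtts$stsrttrrs
  rot[10] = rrrrsssrtts$stsrttrrss
  rot[11] = rrrsssrtts$stsrttrrssr
  rot[12] = rrsssrtts$stsrttrrssrr
  rot[13] = rsssrtts$stsrttrrssrrr
  rot[14] = sssrtts$stsrttrrssrrrr
  rot[15] = ssrtts$stsrttrrssrrrrs
  rot[16] = srtts$stsrttrrssrrrrss
  rot[17] = rtts$stsrttrrssrrrrsss
  rot[18] = tts$stsrttrrssrrrrsssr
  rot[19] = ts$stsrttrrssrrrrsssrt
  rot[20] = s$stsrttrrssrrrrsssrtt
  rot[21] = $stsrttrrssrrrrsssrtts
Sorted (with $ < everything):
  sorted[0] = $stsrttrrssrrrrsssrtts  (last char: 's')
  sorted[1] = rrrrsssrtts$stsrttrrss  (last char: 's')
  sorted[2] = rrrsssrtts$stsrttrrssr  (last char: 'r')
  sorted[3] = rrssrrrrsssrtts$stsrtt  (last char: 't')
  sorted[4] = rrsssrtts$stsrttrrssrr  (last char: 'r')
  sorted[5] = rssrrrrsssrtts$stsrttr  (last char: 'r')
  sorted[6] = rsssrtts$stsrttrrssrrr  (last char: 'r')
  sorted[7] = rttrrssrrrrsssrtts$sts  (last char: 's')
  sorted[8] = rtts$stsrttrrssrrrrsss  (last char: 's')
  sorted[9] = s$stsrttrrssrrrrsssrtt  (last char: 't')
  sorted[10] = srrrrsssrtts$stsrttrrs  (last char: 's')
  sorted[11] = srttrrssrrrrsssrtts$st  (last char: 't')
  sorted[12] = srtts$stsrttrrssrrrrss  (last char: 's')
  sorted[13] = ssrrrrsssrtts$stsrttrr  (last char: 'r')
  sorted[14] = ssrtts$stsrttrrssrrrrs  (last char: 's')
  sorted[15] = sssrtts$stsrttrrssrrrr  (last char: 'r')
  sorted[16] = stsrttrrssrrrrsssrtts$  (last char: '$')
  sorted[17] = trrssrrrrsssrtts$stsrt  (last char: 't')
  sorted[18] = ts$stsrttrrssrrrrsssrt  (last char: 't')
  sorted[19] = tsrttrrssrrrrsssrtts$s  (last char: 's')
  sorted[20] = ttrrssrrrrsssrtts$stsr  (last char: 'r')
  sorted[21] = tts$stsrttrrssrrrrsssr  (last char: 'r')
Last column: ssrtrrrsststsrsr$ttsrr
Original string S is at sorted index 16

Answer: ssrtrrrsststsrsr$ttsrr
16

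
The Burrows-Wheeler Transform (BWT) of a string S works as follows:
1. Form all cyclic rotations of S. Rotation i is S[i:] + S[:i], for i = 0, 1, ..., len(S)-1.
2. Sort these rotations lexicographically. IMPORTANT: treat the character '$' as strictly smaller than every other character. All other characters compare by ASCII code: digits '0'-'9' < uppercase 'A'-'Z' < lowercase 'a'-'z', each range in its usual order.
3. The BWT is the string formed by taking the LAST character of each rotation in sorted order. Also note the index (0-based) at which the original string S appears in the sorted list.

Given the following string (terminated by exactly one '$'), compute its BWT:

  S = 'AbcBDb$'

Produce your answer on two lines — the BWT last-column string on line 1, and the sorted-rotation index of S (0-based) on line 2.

Answer: b$cBDAb
1

Derivation:
All 7 rotations (rotation i = S[i:]+S[:i]):
  rot[0] = AbcBDb$
  rot[1] = bcBDb$A
  rot[2] = cBDb$Ab
  rot[3] = BDb$Abc
  rot[4] = Db$AbcB
  rot[5] = b$AbcBD
  rot[6] = $AbcBDb
Sorted (with $ < everything):
  sorted[0] = $AbcBDb  (last char: 'b')
  sorted[1] = AbcBDb$  (last char: '$')
  sorted[2] = BDb$Abc  (last char: 'c')
  sorted[3] = Db$AbcB  (last char: 'B')
  sorted[4] = b$AbcBD  (last char: 'D')
  sorted[5] = bcBDb$A  (last char: 'A')
  sorted[6] = cBDb$Ab  (last char: 'b')
Last column: b$cBDAb
Original string S is at sorted index 1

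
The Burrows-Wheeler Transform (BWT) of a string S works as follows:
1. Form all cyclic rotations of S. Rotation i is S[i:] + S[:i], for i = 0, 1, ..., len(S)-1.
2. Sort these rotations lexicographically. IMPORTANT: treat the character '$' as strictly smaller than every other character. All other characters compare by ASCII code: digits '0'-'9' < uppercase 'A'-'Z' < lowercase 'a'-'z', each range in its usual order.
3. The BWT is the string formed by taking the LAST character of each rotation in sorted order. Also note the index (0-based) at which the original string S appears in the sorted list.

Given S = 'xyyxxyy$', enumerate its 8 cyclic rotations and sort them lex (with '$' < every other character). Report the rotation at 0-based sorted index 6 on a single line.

All 8 rotations (rotation i = S[i:]+S[:i]):
  rot[0] = xyyxxyy$
  rot[1] = yyxxyy$x
  rot[2] = yxxyy$xy
  rot[3] = xxyy$xyy
  rot[4] = xyy$xyyx
  rot[5] = yy$xyyxx
  rot[6] = y$xyyxxy
  rot[7] = $xyyxxyy
Sorted (with $ < everything):
  sorted[0] = $xyyxxyy
  sorted[1] = xxyy$xyy
  sorted[2] = xyy$xyyx
  sorted[3] = xyyxxyy$
  sorted[4] = y$xyyxxy
  sorted[5] = yxxyy$xy
  sorted[6] = yy$xyyxx
  sorted[7] = yyxxyy$x
sorted[6] = yy$xyyxx

Answer: yy$xyyxx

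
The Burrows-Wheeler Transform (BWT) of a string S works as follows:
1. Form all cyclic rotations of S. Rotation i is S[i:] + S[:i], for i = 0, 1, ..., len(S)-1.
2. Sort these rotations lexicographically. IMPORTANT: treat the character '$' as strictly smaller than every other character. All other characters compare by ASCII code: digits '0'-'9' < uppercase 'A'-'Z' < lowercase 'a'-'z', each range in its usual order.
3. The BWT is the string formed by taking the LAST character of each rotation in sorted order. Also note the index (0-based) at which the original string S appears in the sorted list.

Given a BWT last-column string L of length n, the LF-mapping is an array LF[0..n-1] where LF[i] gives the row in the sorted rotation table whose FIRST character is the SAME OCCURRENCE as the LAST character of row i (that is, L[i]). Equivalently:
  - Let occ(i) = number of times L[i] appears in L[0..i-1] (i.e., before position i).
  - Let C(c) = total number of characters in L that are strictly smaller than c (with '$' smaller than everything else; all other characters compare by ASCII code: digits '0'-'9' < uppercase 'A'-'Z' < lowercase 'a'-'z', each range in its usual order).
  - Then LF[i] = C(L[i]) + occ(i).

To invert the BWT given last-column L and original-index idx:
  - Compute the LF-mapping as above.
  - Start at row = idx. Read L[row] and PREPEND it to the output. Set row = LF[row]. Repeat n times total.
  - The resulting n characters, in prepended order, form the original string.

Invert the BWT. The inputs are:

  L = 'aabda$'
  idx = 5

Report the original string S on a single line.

LF mapping: 1 2 4 5 3 0
Walk LF starting at row 5, prepending L[row]:
  step 1: row=5, L[5]='$', prepend. Next row=LF[5]=0
  step 2: row=0, L[0]='a', prepend. Next row=LF[0]=1
  step 3: row=1, L[1]='a', prepend. Next row=LF[1]=2
  step 4: row=2, L[2]='b', prepend. Next row=LF[2]=4
  step 5: row=4, L[4]='a', prepend. Next row=LF[4]=3
  step 6: row=3, L[3]='d', prepend. Next row=LF[3]=5
Reversed output: dabaa$

Answer: dabaa$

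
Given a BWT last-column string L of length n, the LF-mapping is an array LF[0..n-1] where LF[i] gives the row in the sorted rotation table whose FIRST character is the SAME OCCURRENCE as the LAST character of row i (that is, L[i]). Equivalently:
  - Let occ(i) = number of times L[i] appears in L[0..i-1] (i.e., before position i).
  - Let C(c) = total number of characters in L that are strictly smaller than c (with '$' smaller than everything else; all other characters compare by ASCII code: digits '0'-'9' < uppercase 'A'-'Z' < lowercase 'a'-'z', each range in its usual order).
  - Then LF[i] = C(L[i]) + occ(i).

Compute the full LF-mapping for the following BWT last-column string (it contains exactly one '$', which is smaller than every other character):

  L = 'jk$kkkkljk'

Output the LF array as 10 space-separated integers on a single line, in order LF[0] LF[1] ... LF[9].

Answer: 1 3 0 4 5 6 7 9 2 8

Derivation:
Char counts: '$':1, 'j':2, 'k':6, 'l':1
C (first-col start): C('$')=0, C('j')=1, C('k')=3, C('l')=9
L[0]='j': occ=0, LF[0]=C('j')+0=1+0=1
L[1]='k': occ=0, LF[1]=C('k')+0=3+0=3
L[2]='$': occ=0, LF[2]=C('$')+0=0+0=0
L[3]='k': occ=1, LF[3]=C('k')+1=3+1=4
L[4]='k': occ=2, LF[4]=C('k')+2=3+2=5
L[5]='k': occ=3, LF[5]=C('k')+3=3+3=6
L[6]='k': occ=4, LF[6]=C('k')+4=3+4=7
L[7]='l': occ=0, LF[7]=C('l')+0=9+0=9
L[8]='j': occ=1, LF[8]=C('j')+1=1+1=2
L[9]='k': occ=5, LF[9]=C('k')+5=3+5=8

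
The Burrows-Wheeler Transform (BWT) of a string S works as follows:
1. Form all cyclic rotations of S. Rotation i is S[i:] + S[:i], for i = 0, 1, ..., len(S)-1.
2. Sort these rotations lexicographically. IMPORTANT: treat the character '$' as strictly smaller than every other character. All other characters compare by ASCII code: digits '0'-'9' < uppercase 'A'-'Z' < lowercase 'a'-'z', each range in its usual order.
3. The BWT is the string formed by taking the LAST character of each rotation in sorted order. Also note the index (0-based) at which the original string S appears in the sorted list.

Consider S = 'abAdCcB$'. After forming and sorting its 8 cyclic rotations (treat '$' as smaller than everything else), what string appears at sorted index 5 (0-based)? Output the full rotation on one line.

Answer: bAdCcB$a

Derivation:
All 8 rotations (rotation i = S[i:]+S[:i]):
  rot[0] = abAdCcB$
  rot[1] = bAdCcB$a
  rot[2] = AdCcB$ab
  rot[3] = dCcB$abA
  rot[4] = CcB$abAd
  rot[5] = cB$abAdC
  rot[6] = B$abAdCc
  rot[7] = $abAdCcB
Sorted (with $ < everything):
  sorted[0] = $abAdCcB
  sorted[1] = AdCcB$ab
  sorted[2] = B$abAdCc
  sorted[3] = CcB$abAd
  sorted[4] = abAdCcB$
  sorted[5] = bAdCcB$a
  sorted[6] = cB$abAdC
  sorted[7] = dCcB$abA
sorted[5] = bAdCcB$a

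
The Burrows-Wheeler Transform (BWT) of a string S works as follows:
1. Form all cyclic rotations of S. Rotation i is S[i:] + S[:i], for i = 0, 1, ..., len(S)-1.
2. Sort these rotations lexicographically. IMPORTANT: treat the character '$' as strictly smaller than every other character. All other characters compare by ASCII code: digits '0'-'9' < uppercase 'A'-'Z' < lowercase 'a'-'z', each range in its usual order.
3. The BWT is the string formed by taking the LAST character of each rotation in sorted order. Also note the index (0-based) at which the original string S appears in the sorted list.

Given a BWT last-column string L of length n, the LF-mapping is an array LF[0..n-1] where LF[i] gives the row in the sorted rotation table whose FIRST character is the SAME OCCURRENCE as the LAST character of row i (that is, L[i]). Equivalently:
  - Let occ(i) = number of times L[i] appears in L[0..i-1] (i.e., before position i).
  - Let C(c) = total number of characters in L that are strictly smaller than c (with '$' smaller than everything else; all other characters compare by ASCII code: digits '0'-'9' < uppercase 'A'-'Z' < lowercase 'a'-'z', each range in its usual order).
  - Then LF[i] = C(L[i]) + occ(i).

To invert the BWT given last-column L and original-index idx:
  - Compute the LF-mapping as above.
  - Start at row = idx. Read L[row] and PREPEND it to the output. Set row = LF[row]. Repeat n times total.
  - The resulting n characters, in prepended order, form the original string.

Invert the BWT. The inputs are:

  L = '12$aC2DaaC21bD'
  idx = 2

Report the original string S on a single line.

LF mapping: 1 3 0 10 6 4 8 11 12 7 5 2 13 9
Walk LF starting at row 2, prepending L[row]:
  step 1: row=2, L[2]='$', prepend. Next row=LF[2]=0
  step 2: row=0, L[0]='1', prepend. Next row=LF[0]=1
  step 3: row=1, L[1]='2', prepend. Next row=LF[1]=3
  step 4: row=3, L[3]='a', prepend. Next row=LF[3]=10
  step 5: row=10, L[10]='2', prepend. Next row=LF[10]=5
  step 6: row=5, L[5]='2', prepend. Next row=LF[5]=4
  step 7: row=4, L[4]='C', prepend. Next row=LF[4]=6
  step 8: row=6, L[6]='D', prepend. Next row=LF[6]=8
  step 9: row=8, L[8]='a', prepend. Next row=LF[8]=12
  step 10: row=12, L[12]='b', prepend. Next row=LF[12]=13
  step 11: row=13, L[13]='D', prepend. Next row=LF[13]=9
  step 12: row=9, L[9]='C', prepend. Next row=LF[9]=7
  step 13: row=7, L[7]='a', prepend. Next row=LF[7]=11
  step 14: row=11, L[11]='1', prepend. Next row=LF[11]=2
Reversed output: 1aCDbaDC22a21$

Answer: 1aCDbaDC22a21$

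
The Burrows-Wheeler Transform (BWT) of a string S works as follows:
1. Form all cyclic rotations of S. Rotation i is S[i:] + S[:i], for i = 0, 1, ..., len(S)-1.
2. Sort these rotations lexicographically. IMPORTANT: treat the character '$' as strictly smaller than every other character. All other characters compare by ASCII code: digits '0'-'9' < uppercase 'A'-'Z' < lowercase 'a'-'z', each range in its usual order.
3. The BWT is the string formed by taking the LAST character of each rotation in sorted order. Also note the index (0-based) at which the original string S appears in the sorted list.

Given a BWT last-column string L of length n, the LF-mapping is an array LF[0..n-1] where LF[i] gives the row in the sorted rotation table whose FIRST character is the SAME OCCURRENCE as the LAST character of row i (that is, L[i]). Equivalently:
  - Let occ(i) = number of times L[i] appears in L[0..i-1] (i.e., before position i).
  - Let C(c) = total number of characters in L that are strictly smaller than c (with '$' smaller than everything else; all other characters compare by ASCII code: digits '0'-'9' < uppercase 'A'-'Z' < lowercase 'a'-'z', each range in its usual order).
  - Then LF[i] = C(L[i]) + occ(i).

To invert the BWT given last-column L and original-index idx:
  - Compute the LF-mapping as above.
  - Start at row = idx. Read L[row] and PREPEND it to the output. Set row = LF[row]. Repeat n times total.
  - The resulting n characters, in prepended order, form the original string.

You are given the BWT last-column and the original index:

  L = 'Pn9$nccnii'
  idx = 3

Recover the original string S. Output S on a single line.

Answer: cincinn9P$

Derivation:
LF mapping: 2 7 1 0 8 3 4 9 5 6
Walk LF starting at row 3, prepending L[row]:
  step 1: row=3, L[3]='$', prepend. Next row=LF[3]=0
  step 2: row=0, L[0]='P', prepend. Next row=LF[0]=2
  step 3: row=2, L[2]='9', prepend. Next row=LF[2]=1
  step 4: row=1, L[1]='n', prepend. Next row=LF[1]=7
  step 5: row=7, L[7]='n', prepend. Next row=LF[7]=9
  step 6: row=9, L[9]='i', prepend. Next row=LF[9]=6
  step 7: row=6, L[6]='c', prepend. Next row=LF[6]=4
  step 8: row=4, L[4]='n', prepend. Next row=LF[4]=8
  step 9: row=8, L[8]='i', prepend. Next row=LF[8]=5
  step 10: row=5, L[5]='c', prepend. Next row=LF[5]=3
Reversed output: cincinn9P$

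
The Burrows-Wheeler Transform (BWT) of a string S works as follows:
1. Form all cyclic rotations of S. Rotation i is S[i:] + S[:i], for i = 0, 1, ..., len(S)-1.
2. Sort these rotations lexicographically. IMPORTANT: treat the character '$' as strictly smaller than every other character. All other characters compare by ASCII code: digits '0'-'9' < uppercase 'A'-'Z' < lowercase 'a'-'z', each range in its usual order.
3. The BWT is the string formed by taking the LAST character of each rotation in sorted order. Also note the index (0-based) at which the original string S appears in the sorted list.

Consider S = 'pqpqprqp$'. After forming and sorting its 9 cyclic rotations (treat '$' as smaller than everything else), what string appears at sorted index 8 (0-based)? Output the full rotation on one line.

All 9 rotations (rotation i = S[i:]+S[:i]):
  rot[0] = pqpqprqp$
  rot[1] = qpqprqp$p
  rot[2] = pqprqp$pq
  rot[3] = qprqp$pqp
  rot[4] = prqp$pqpq
  rot[5] = rqp$pqpqp
  rot[6] = qp$pqpqpr
  rot[7] = p$pqpqprq
  rot[8] = $pqpqprqp
Sorted (with $ < everything):
  sorted[0] = $pqpqprqp
  sorted[1] = p$pqpqprq
  sorted[2] = pqpqprqp$
  sorted[3] = pqprqp$pq
  sorted[4] = prqp$pqpq
  sorted[5] = qp$pqpqpr
  sorted[6] = qpqprqp$p
  sorted[7] = qprqp$pqp
  sorted[8] = rqp$pqpqp
sorted[8] = rqp$pqpqp

Answer: rqp$pqpqp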